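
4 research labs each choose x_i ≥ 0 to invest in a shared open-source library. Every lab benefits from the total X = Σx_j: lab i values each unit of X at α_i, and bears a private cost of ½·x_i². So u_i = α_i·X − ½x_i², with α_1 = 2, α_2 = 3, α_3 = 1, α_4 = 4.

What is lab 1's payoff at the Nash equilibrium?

18

Lab i's FOC: ∂u_i/∂x_i = α_i − x_i = 0, so x_i* = α_i.
NE contributions = (2, 3, 1, 4); X = 10.
u_1 = α_1·X − ½·(x_1)² = 2·10 − ½·2² = 18.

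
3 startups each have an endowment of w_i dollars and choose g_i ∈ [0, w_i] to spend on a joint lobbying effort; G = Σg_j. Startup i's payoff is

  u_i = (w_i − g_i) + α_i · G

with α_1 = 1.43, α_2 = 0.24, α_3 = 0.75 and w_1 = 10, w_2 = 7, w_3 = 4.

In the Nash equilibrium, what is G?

∂u_i/∂g_i = α_i − 1, so startup i contributes w_i if α_i > 1, else 0.
α_i > 1 for i ∈ {1}; NE contributions (10, 0, 0), G = 10.

10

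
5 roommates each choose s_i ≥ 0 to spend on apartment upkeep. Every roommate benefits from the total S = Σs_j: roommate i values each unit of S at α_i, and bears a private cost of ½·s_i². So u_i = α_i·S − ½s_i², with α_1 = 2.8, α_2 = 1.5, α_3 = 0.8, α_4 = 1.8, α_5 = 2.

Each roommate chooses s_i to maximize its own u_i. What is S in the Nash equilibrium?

8.9

Roommate i's FOC: ∂u_i/∂s_i = α_i − s_i = 0, so s_i* = α_i.
NE contributions = (2.8, 1.5, 0.8, 1.8, 2); S = 8.9.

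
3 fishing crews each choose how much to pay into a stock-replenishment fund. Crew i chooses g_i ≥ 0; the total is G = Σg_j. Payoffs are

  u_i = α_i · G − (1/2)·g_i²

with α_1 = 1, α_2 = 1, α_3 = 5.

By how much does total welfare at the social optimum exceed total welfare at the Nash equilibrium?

38

Crew i's FOC: ∂u_i/∂g_i = α_i − g_i = 0, so g_i* = α_i.
NE contributions = (1, 1, 5); G = 7.
W^NE = (Σα)·G − ½Σα_i² = 7² − ½·27 = 35.5.
Planner sets g_i = Σα_j = 7 for every i, so G^SO = 3·7 = 21.
W^SO = (Σα)·G^SO − ½·3·(Σα)² = (3/2)·7² = 73.5.
Deadweight loss = W^SO − W^NE = 38.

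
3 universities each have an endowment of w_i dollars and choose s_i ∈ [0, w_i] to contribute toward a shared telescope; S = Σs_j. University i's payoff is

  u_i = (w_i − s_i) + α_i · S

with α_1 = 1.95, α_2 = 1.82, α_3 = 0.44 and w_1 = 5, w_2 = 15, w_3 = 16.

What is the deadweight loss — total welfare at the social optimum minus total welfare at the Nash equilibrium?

51.36

∂u_i/∂s_i = α_i − 1, so university i contributes w_i if α_i > 1, else 0.
α_i > 1 for i ∈ {1, 2}; NE contributions (5, 15, 0), S = 20.
W^NE = Σw_i − S^NE + (Σα_i)·S^NE = 36 + 3.21·20 = 100.2.
Planner: ∂(Σu_j)/∂s_i = Σα_j − 1 = 3.21 > 0, so everyone contributes w_i; S^SO = 36, W^SO = 36 + 3.21·36 = 151.56.
Deadweight loss = 51.36.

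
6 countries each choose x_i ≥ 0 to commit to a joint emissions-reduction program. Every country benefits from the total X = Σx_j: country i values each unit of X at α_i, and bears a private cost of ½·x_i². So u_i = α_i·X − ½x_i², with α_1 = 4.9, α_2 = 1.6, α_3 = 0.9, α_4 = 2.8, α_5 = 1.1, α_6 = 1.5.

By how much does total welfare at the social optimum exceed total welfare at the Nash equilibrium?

347.02

Country i's FOC: ∂u_i/∂x_i = α_i − x_i = 0, so x_i* = α_i.
NE contributions = (4.9, 1.6, 0.9, 2.8, 1.1, 1.5); X = 12.8.
W^NE = (Σα)·X − ½Σα_i² = 12.8² − ½·38.68 = 144.5.
Planner sets x_i = Σα_j = 12.8 for every i, so X^SO = 6·12.8 = 76.8.
W^SO = (Σα)·X^SO − ½·6·(Σα)² = (6/2)·12.8² = 491.52.
Deadweight loss = W^SO − W^NE = 347.02.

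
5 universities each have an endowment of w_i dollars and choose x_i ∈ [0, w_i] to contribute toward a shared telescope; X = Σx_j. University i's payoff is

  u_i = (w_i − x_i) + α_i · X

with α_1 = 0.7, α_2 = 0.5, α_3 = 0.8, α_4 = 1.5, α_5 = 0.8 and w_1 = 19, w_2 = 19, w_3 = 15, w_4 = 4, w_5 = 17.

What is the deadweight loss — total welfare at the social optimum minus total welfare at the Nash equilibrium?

231

∂u_i/∂x_i = α_i − 1, so university i contributes w_i if α_i > 1, else 0.
α_i > 1 for i ∈ {4}; NE contributions (0, 0, 0, 4, 0), X = 4.
W^NE = Σw_i − X^NE + (Σα_i)·X^NE = 74 + 3.3·4 = 87.2.
Planner: ∂(Σu_j)/∂x_i = Σα_j − 1 = 3.3 > 0, so everyone contributes w_i; X^SO = 74, W^SO = 74 + 3.3·74 = 318.2.
Deadweight loss = 231.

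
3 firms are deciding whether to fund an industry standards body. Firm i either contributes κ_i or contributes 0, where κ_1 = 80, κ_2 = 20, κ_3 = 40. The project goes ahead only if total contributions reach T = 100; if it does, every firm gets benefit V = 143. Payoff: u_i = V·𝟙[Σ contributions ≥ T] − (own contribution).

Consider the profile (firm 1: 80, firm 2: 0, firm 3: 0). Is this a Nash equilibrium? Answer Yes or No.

Total = 80 < 100: not provided.
Firm 1 (pledges 80, payoff -80): dropping to 0 → total 0, payoff 0. Profitable deviation.

No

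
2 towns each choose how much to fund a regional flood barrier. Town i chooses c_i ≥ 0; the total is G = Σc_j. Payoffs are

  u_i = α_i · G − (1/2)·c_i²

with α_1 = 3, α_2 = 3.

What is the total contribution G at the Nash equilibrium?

6

Town i's FOC: ∂u_i/∂c_i = α_i − c_i = 0, so c_i* = α_i.
NE contributions = (3, 3); G = 6.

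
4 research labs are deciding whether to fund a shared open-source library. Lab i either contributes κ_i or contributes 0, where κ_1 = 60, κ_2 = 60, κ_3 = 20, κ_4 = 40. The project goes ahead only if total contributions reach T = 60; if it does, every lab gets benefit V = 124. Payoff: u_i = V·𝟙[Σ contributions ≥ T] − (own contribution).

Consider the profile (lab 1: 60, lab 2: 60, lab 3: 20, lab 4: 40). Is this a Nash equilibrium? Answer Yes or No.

Total = 180 ≥ 60: provided.
Lab 1 (pledges 60, payoff 64): dropping to 0 → total 120, payoff 124. Profitable deviation.

No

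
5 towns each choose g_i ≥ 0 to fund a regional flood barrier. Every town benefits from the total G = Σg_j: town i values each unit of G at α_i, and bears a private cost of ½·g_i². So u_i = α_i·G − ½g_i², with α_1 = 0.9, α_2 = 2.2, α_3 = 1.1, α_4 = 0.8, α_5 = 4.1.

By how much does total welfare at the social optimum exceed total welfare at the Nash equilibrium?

136.37

Town i's FOC: ∂u_i/∂g_i = α_i − g_i = 0, so g_i* = α_i.
NE contributions = (0.9, 2.2, 1.1, 0.8, 4.1); G = 9.1.
W^NE = (Σα)·G − ½Σα_i² = 9.1² − ½·24.31 = 70.655.
Planner sets g_i = Σα_j = 9.1 for every i, so G^SO = 5·9.1 = 45.5.
W^SO = (Σα)·G^SO − ½·5·(Σα)² = (5/2)·9.1² = 207.025.
Deadweight loss = W^SO − W^NE = 136.37.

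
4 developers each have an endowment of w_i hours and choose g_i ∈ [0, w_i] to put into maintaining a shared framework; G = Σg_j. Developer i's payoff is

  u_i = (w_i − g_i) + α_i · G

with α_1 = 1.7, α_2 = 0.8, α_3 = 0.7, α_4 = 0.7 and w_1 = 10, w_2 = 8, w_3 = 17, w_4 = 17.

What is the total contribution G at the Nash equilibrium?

10

∂u_i/∂g_i = α_i − 1, so developer i contributes w_i if α_i > 1, else 0.
α_i > 1 for i ∈ {1}; NE contributions (10, 0, 0, 0), G = 10.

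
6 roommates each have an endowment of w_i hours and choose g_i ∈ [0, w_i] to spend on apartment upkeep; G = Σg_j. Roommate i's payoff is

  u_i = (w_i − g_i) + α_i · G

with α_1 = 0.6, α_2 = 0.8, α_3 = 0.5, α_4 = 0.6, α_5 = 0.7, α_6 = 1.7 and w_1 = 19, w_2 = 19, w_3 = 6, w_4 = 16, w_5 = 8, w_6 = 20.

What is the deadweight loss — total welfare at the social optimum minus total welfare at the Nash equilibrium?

265.2

∂u_i/∂g_i = α_i − 1, so roommate i contributes w_i if α_i > 1, else 0.
α_i > 1 for i ∈ {6}; NE contributions (0, 0, 0, 0, 0, 20), G = 20.
W^NE = Σw_i − G^NE + (Σα_i)·G^NE = 88 + 3.9·20 = 166.
Planner: ∂(Σu_j)/∂g_i = Σα_j − 1 = 3.9 > 0, so everyone contributes w_i; G^SO = 88, W^SO = 88 + 3.9·88 = 431.2.
Deadweight loss = 265.2.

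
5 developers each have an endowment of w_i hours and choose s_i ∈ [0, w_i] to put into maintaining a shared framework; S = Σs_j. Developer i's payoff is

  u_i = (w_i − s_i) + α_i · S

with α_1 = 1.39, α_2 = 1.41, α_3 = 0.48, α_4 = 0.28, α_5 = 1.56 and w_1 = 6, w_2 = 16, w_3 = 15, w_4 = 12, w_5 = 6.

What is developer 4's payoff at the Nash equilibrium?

∂u_i/∂s_i = α_i − 1, so developer i contributes w_i if α_i > 1, else 0.
α_i > 1 for i ∈ {1, 2, 5}; NE contributions (6, 16, 0, 0, 6), S = 28.
u_4 = (12 − 0) + 0.28·28 = 19.84.

19.84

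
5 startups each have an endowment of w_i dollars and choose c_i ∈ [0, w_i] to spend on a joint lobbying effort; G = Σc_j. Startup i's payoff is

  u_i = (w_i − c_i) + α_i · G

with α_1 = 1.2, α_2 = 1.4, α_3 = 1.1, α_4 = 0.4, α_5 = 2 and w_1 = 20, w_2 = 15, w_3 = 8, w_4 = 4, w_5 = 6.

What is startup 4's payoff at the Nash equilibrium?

∂u_i/∂c_i = α_i − 1, so startup i contributes w_i if α_i > 1, else 0.
α_i > 1 for i ∈ {1, 2, 3, 5}; NE contributions (20, 15, 8, 0, 6), G = 49.
u_4 = (4 − 0) + 0.4·49 = 23.6.

23.6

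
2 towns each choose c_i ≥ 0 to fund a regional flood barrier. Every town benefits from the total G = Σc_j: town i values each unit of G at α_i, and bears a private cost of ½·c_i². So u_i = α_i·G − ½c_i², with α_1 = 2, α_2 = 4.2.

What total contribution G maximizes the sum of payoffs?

12.4

Planner FOC: ∂(Σu_j)/∂c_i = (Σα_j) − c_i = 0, so c_i^SO = Σα_j = 6.2 for every i; G^SO = 12.4.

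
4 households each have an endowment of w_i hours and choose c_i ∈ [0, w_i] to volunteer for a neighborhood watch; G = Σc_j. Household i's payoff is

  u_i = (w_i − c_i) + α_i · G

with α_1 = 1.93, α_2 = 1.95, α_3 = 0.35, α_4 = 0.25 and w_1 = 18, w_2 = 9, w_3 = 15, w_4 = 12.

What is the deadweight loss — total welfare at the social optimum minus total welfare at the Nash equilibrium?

∂u_i/∂c_i = α_i − 1, so household i contributes w_i if α_i > 1, else 0.
α_i > 1 for i ∈ {1, 2}; NE contributions (18, 9, 0, 0), G = 27.
W^NE = Σw_i − G^NE + (Σα_i)·G^NE = 54 + 3.48·27 = 147.96.
Planner: ∂(Σu_j)/∂c_i = Σα_j − 1 = 3.48 > 0, so everyone contributes w_i; G^SO = 54, W^SO = 54 + 3.48·54 = 241.92.
Deadweight loss = 93.96.

93.96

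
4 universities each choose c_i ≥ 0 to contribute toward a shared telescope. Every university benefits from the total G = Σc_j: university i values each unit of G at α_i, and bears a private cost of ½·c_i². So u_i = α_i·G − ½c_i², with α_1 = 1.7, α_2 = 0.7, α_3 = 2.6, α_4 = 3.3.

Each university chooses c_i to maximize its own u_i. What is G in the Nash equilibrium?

University i's FOC: ∂u_i/∂c_i = α_i − c_i = 0, so c_i* = α_i.
NE contributions = (1.7, 0.7, 2.6, 3.3); G = 8.3.

8.3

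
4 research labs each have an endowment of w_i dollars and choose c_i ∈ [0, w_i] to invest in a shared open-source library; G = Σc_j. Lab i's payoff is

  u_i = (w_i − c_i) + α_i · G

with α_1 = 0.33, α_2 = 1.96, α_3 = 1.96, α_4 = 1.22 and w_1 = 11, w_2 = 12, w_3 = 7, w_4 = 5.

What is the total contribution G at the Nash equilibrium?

24

∂u_i/∂c_i = α_i − 1, so lab i contributes w_i if α_i > 1, else 0.
α_i > 1 for i ∈ {2, 3, 4}; NE contributions (0, 12, 7, 5), G = 24.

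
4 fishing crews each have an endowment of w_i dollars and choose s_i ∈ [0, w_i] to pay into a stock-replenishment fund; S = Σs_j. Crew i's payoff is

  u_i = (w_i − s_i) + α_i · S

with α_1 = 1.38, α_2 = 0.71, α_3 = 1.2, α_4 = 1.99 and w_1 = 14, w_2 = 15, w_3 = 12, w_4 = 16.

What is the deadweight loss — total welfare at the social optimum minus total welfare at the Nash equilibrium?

64.2

∂u_i/∂s_i = α_i − 1, so crew i contributes w_i if α_i > 1, else 0.
α_i > 1 for i ∈ {1, 3, 4}; NE contributions (14, 0, 12, 16), S = 42.
W^NE = Σw_i − S^NE + (Σα_i)·S^NE = 57 + 4.28·42 = 236.76.
Planner: ∂(Σu_j)/∂s_i = Σα_j − 1 = 4.28 > 0, so everyone contributes w_i; S^SO = 57, W^SO = 57 + 4.28·57 = 300.96.
Deadweight loss = 64.2.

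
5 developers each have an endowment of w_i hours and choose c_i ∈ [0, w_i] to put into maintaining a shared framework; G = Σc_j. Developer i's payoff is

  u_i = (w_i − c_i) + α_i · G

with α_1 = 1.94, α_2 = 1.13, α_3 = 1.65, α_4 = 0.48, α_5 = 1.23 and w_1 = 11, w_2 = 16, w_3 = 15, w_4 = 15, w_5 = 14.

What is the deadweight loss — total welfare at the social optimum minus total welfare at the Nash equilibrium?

∂u_i/∂c_i = α_i − 1, so developer i contributes w_i if α_i > 1, else 0.
α_i > 1 for i ∈ {1, 2, 3, 5}; NE contributions (11, 16, 15, 0, 14), G = 56.
W^NE = Σw_i − G^NE + (Σα_i)·G^NE = 71 + 5.43·56 = 375.08.
Planner: ∂(Σu_j)/∂c_i = Σα_j − 1 = 5.43 > 0, so everyone contributes w_i; G^SO = 71, W^SO = 71 + 5.43·71 = 456.53.
Deadweight loss = 81.45.

81.45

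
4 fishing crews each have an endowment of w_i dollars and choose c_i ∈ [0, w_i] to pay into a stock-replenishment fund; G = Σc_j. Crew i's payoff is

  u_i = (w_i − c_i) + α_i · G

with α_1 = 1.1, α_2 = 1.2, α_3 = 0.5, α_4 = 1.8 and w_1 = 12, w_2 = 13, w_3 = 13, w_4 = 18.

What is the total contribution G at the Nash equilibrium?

43

∂u_i/∂c_i = α_i − 1, so crew i contributes w_i if α_i > 1, else 0.
α_i > 1 for i ∈ {1, 2, 4}; NE contributions (12, 13, 0, 18), G = 43.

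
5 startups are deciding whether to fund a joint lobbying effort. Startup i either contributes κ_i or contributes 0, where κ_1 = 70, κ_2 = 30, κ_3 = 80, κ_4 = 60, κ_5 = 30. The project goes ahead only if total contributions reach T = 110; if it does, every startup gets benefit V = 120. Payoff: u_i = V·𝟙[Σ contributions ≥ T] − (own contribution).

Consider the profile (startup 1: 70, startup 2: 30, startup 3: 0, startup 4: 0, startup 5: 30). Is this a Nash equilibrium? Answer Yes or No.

Yes

Total = 130 ≥ 110: provided.
Startup 1 (pledges 70, payoff 50): dropping to 0 → total 60, payoff 0. No gain.
Startup 2 (pledges 30, payoff 90): dropping to 0 → total 100, payoff 0. No gain.
Startup 3 (pledges 0, payoff 120): pledging 80 → total 210, payoff 40. No gain.
Startup 4 (pledges 0, payoff 120): pledging 60 → total 190, payoff 60. No gain.
Startup 5 (pledges 30, payoff 90): dropping to 0 → total 100, payoff 0. No gain.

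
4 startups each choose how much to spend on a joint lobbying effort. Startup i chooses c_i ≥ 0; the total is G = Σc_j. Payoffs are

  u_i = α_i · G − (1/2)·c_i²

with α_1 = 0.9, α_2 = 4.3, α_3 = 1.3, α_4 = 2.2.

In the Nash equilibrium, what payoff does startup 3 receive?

Startup i's FOC: ∂u_i/∂c_i = α_i − c_i = 0, so c_i* = α_i.
NE contributions = (0.9, 4.3, 1.3, 2.2); G = 8.7.
u_3 = α_3·G − ½·(c_3)² = 1.3·8.7 − ½·1.3² = 10.465.

10.465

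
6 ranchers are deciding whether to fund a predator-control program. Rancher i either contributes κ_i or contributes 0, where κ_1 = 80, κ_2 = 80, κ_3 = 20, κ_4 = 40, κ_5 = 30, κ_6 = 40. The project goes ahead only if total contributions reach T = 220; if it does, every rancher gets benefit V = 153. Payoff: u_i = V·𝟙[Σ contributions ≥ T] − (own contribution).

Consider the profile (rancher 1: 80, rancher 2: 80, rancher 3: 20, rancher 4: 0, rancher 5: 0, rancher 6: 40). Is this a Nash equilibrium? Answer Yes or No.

Yes

Total = 220 ≥ 220: provided.
Rancher 1 (pledges 80, payoff 73): dropping to 0 → total 140, payoff 0. No gain.
Rancher 2 (pledges 80, payoff 73): dropping to 0 → total 140, payoff 0. No gain.
Rancher 3 (pledges 20, payoff 133): dropping to 0 → total 200, payoff 0. No gain.
Rancher 4 (pledges 0, payoff 153): pledging 40 → total 260, payoff 113. No gain.
Rancher 5 (pledges 0, payoff 153): pledging 30 → total 250, payoff 123. No gain.
Rancher 6 (pledges 40, payoff 113): dropping to 0 → total 180, payoff 0. No gain.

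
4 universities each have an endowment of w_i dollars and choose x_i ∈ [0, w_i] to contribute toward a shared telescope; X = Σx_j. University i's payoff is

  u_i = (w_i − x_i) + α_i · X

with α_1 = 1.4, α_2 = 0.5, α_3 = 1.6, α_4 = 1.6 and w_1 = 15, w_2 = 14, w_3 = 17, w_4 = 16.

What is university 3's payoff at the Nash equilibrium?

76.8

∂u_i/∂x_i = α_i − 1, so university i contributes w_i if α_i > 1, else 0.
α_i > 1 for i ∈ {1, 3, 4}; NE contributions (15, 0, 17, 16), X = 48.
u_3 = (17 − 17) + 1.6·48 = 76.8.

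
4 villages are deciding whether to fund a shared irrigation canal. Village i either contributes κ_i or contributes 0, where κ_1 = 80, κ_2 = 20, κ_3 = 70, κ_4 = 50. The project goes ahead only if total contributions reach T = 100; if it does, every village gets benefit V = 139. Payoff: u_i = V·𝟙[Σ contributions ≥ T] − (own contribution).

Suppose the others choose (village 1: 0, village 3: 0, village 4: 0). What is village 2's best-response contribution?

0

Others' total = 0. Even contributing 20 gives 20 < 100: no benefit either way.
Best response: 0.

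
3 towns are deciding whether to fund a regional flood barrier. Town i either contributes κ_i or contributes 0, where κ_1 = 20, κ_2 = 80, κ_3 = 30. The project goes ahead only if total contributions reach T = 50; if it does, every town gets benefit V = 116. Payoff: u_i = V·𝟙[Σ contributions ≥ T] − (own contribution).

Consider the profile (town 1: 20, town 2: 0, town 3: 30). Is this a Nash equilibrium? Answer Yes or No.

Total = 50 ≥ 50: provided.
Town 1 (pledges 20, payoff 96): dropping to 0 → total 30, payoff 0. No gain.
Town 2 (pledges 0, payoff 116): pledging 80 → total 130, payoff 36. No gain.
Town 3 (pledges 30, payoff 86): dropping to 0 → total 20, payoff 0. No gain.

Yes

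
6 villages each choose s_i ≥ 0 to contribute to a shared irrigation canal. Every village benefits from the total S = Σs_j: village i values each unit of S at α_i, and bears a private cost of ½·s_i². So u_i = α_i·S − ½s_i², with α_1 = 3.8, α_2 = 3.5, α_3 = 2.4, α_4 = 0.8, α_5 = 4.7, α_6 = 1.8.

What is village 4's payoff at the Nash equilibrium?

Village i's FOC: ∂u_i/∂s_i = α_i − s_i = 0, so s_i* = α_i.
NE contributions = (3.8, 3.5, 2.4, 0.8, 4.7, 1.8); S = 17.
u_4 = α_4·S − ½·(s_4)² = 0.8·17 − ½·0.8² = 13.28.

13.28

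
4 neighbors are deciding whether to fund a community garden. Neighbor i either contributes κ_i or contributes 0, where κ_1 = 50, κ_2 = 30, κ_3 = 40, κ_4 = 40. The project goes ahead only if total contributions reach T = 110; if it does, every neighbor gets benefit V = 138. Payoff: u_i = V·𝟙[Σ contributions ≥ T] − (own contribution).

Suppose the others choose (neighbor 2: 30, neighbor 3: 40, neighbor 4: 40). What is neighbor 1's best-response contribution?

Others' total = 110 ≥ 110; contributing adds cost 50 for no extra benefit.
Best response: 0.

0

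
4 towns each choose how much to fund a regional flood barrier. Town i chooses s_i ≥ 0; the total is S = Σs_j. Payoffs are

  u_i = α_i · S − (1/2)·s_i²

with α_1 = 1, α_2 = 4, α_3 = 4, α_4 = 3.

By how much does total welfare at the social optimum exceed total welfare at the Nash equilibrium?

165

Town i's FOC: ∂u_i/∂s_i = α_i − s_i = 0, so s_i* = α_i.
NE contributions = (1, 4, 4, 3); S = 12.
W^NE = (Σα)·S − ½Σα_i² = 12² − ½·42 = 123.
Planner sets s_i = Σα_j = 12 for every i, so S^SO = 4·12 = 48.
W^SO = (Σα)·S^SO − ½·4·(Σα)² = (4/2)·12² = 288.
Deadweight loss = W^SO − W^NE = 165.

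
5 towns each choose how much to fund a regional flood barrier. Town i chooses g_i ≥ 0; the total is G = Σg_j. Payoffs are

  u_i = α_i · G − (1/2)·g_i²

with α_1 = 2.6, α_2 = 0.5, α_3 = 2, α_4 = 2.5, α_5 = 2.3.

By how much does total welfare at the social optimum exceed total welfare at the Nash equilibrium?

Town i's FOC: ∂u_i/∂g_i = α_i − g_i = 0, so g_i* = α_i.
NE contributions = (2.6, 0.5, 2, 2.5, 2.3); G = 9.9.
W^NE = (Σα)·G − ½Σα_i² = 9.9² − ½·22.55 = 86.735.
Planner sets g_i = Σα_j = 9.9 for every i, so G^SO = 5·9.9 = 49.5.
W^SO = (Σα)·G^SO − ½·5·(Σα)² = (5/2)·9.9² = 245.025.
Deadweight loss = W^SO − W^NE = 158.29.

158.29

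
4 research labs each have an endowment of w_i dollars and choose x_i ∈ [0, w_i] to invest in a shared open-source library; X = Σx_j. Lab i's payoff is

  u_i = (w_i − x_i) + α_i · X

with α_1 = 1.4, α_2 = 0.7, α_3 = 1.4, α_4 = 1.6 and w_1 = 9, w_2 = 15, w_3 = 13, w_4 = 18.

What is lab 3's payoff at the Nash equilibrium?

56

∂u_i/∂x_i = α_i − 1, so lab i contributes w_i if α_i > 1, else 0.
α_i > 1 for i ∈ {1, 3, 4}; NE contributions (9, 0, 13, 18), X = 40.
u_3 = (13 − 13) + 1.4·40 = 56.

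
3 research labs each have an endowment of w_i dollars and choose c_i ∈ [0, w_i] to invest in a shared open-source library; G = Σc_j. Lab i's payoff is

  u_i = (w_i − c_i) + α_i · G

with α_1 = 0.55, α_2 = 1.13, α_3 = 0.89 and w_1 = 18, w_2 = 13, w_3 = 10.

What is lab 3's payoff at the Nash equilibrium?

∂u_i/∂c_i = α_i − 1, so lab i contributes w_i if α_i > 1, else 0.
α_i > 1 for i ∈ {2}; NE contributions (0, 13, 0), G = 13.
u_3 = (10 − 0) + 0.89·13 = 21.57.

21.57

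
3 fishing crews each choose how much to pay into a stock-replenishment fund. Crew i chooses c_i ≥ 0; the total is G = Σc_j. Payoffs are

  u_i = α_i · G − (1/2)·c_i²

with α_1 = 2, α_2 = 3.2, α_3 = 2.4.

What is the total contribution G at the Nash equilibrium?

7.6

Crew i's FOC: ∂u_i/∂c_i = α_i − c_i = 0, so c_i* = α_i.
NE contributions = (2, 3.2, 2.4); G = 7.6.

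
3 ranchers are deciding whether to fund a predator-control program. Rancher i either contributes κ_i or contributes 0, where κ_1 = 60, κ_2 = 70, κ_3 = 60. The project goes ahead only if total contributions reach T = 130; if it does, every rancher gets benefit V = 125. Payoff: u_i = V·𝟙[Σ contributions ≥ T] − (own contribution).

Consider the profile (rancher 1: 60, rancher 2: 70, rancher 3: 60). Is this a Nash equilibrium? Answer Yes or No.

No

Total = 190 ≥ 130: provided.
Rancher 1 (pledges 60, payoff 65): dropping to 0 → total 130, payoff 125. Profitable deviation.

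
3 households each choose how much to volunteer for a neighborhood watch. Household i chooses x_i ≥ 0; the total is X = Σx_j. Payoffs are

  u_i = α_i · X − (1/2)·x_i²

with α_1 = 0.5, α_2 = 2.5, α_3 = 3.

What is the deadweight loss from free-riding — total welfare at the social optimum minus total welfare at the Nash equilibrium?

25.75

Household i's FOC: ∂u_i/∂x_i = α_i − x_i = 0, so x_i* = α_i.
NE contributions = (0.5, 2.5, 3); X = 6.
W^NE = (Σα)·X − ½Σα_i² = 6² − ½·15.5 = 28.25.
Planner sets x_i = Σα_j = 6 for every i, so X^SO = 3·6 = 18.
W^SO = (Σα)·X^SO − ½·3·(Σα)² = (3/2)·6² = 54.
Deadweight loss = W^SO − W^NE = 25.75.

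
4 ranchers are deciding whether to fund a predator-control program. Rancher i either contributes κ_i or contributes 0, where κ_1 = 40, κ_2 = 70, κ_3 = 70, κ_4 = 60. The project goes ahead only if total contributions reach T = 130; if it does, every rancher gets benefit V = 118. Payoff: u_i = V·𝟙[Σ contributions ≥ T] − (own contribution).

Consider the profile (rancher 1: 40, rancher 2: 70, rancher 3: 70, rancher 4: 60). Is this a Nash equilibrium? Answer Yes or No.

Total = 240 ≥ 130: provided.
Rancher 1 (pledges 40, payoff 78): dropping to 0 → total 200, payoff 118. Profitable deviation.

No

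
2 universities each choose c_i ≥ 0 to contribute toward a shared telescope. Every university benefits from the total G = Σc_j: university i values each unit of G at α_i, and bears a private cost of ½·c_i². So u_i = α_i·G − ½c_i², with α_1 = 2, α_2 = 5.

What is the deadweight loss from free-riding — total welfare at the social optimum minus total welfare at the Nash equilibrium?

University i's FOC: ∂u_i/∂c_i = α_i − c_i = 0, so c_i* = α_i.
NE contributions = (2, 5); G = 7.
W^NE = (Σα)·G − ½Σα_i² = 7² − ½·29 = 34.5.
Planner sets c_i = Σα_j = 7 for every i, so G^SO = 2·7 = 14.
W^SO = (Σα)·G^SO − ½·2·(Σα)² = (2/2)·7² = 49.
Deadweight loss = W^SO − W^NE = 14.5.

14.5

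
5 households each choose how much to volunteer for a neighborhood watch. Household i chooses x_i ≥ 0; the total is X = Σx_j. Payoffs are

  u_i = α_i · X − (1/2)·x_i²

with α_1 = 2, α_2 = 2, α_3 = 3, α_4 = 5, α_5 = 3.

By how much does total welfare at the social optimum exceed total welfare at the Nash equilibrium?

Household i's FOC: ∂u_i/∂x_i = α_i − x_i = 0, so x_i* = α_i.
NE contributions = (2, 2, 3, 5, 3); X = 15.
W^NE = (Σα)·X − ½Σα_i² = 15² − ½·51 = 199.5.
Planner sets x_i = Σα_j = 15 for every i, so X^SO = 5·15 = 75.
W^SO = (Σα)·X^SO − ½·5·(Σα)² = (5/2)·15² = 562.5.
Deadweight loss = W^SO − W^NE = 363.

363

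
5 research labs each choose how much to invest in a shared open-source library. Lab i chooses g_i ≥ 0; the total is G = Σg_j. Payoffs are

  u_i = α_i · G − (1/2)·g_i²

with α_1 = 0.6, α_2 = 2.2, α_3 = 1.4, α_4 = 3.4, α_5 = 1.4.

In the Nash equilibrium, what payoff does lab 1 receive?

Lab i's FOC: ∂u_i/∂g_i = α_i − g_i = 0, so g_i* = α_i.
NE contributions = (0.6, 2.2, 1.4, 3.4, 1.4); G = 9.
u_1 = α_1·G − ½·(g_1)² = 0.6·9 − ½·0.6² = 5.22.

5.22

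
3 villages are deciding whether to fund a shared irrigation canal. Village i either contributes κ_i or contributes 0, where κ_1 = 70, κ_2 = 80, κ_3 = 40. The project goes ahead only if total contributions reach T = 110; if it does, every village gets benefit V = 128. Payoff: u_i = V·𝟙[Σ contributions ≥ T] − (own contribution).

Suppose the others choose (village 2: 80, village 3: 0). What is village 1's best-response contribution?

Others' total = 80. Contributing 70 brings total to 150 ≥ 110: gain V − κ_1 = 58.
Best response: 70.

70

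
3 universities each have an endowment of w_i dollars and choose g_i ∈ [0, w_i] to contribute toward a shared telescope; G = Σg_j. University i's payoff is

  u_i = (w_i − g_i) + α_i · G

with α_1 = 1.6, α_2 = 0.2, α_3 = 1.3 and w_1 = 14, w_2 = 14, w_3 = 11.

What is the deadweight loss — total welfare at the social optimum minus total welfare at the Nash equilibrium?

∂u_i/∂g_i = α_i − 1, so university i contributes w_i if α_i > 1, else 0.
α_i > 1 for i ∈ {1, 3}; NE contributions (14, 0, 11), G = 25.
W^NE = Σw_i − G^NE + (Σα_i)·G^NE = 39 + 2.1·25 = 91.5.
Planner: ∂(Σu_j)/∂g_i = Σα_j − 1 = 2.1 > 0, so everyone contributes w_i; G^SO = 39, W^SO = 39 + 2.1·39 = 120.9.
Deadweight loss = 29.4.

29.4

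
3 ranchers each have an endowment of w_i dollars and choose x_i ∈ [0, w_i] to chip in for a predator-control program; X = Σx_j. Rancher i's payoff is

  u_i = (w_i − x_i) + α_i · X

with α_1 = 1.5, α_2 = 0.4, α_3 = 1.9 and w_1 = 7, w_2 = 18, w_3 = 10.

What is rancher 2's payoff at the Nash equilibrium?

∂u_i/∂x_i = α_i − 1, so rancher i contributes w_i if α_i > 1, else 0.
α_i > 1 for i ∈ {1, 3}; NE contributions (7, 0, 10), X = 17.
u_2 = (18 − 0) + 0.4·17 = 24.8.

24.8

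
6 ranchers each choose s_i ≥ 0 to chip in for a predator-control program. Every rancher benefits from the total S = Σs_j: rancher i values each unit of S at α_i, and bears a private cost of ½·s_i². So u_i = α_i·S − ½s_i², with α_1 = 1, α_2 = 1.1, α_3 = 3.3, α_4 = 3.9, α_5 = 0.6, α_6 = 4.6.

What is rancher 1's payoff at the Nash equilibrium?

14

Rancher i's FOC: ∂u_i/∂s_i = α_i − s_i = 0, so s_i* = α_i.
NE contributions = (1, 1.1, 3.3, 3.9, 0.6, 4.6); S = 14.5.
u_1 = α_1·S − ½·(s_1)² = 1·14.5 − ½·1² = 14.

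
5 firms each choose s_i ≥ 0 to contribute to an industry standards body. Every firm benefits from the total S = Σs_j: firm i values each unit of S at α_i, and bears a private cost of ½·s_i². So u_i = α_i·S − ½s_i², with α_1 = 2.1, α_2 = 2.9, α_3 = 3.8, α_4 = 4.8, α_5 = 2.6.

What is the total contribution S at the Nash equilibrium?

Firm i's FOC: ∂u_i/∂s_i = α_i − s_i = 0, so s_i* = α_i.
NE contributions = (2.1, 2.9, 3.8, 4.8, 2.6); S = 16.2.

16.2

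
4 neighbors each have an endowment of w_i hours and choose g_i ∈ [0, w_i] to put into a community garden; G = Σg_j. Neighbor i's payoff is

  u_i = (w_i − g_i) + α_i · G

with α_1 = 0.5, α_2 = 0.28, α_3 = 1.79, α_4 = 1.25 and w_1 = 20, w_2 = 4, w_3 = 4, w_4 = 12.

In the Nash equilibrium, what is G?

∂u_i/∂g_i = α_i − 1, so neighbor i contributes w_i if α_i > 1, else 0.
α_i > 1 for i ∈ {3, 4}; NE contributions (0, 0, 4, 12), G = 16.

16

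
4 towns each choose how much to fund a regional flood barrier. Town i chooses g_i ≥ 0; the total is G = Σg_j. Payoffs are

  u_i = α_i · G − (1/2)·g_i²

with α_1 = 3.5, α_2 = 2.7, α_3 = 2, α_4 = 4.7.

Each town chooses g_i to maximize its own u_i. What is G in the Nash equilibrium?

12.9

Town i's FOC: ∂u_i/∂g_i = α_i − g_i = 0, so g_i* = α_i.
NE contributions = (3.5, 2.7, 2, 4.7); G = 12.9.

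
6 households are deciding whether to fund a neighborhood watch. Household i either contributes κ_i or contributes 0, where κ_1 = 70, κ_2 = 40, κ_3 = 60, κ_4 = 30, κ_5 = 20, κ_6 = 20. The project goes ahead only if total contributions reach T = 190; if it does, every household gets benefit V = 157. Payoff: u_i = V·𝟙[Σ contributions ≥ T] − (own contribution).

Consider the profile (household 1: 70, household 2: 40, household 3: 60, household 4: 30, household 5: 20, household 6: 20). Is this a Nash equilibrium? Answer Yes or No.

No

Total = 240 ≥ 190: provided.
Household 1 (pledges 70, payoff 87): dropping to 0 → total 170, payoff 0. No gain.
Household 2 (pledges 40, payoff 117): dropping to 0 → total 200, payoff 157. Profitable deviation.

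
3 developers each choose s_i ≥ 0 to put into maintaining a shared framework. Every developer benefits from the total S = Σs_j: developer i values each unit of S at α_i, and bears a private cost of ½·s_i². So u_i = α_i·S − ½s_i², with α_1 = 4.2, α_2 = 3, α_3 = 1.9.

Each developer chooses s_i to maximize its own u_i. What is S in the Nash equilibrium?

Developer i's FOC: ∂u_i/∂s_i = α_i − s_i = 0, so s_i* = α_i.
NE contributions = (4.2, 3, 1.9); S = 9.1.

9.1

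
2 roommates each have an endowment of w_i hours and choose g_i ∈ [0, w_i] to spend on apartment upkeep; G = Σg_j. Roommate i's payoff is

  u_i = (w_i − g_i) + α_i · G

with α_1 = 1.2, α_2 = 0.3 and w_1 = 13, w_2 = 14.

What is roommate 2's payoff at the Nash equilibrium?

17.9

∂u_i/∂g_i = α_i − 1, so roommate i contributes w_i if α_i > 1, else 0.
α_i > 1 for i ∈ {1}; NE contributions (13, 0), G = 13.
u_2 = (14 − 0) + 0.3·13 = 17.9.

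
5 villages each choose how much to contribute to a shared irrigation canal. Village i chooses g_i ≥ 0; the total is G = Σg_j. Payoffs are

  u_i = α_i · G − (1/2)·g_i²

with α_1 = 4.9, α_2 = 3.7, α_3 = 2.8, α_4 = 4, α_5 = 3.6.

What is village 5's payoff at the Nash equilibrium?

Village i's FOC: ∂u_i/∂g_i = α_i − g_i = 0, so g_i* = α_i.
NE contributions = (4.9, 3.7, 2.8, 4, 3.6); G = 19.
u_5 = α_5·G − ½·(g_5)² = 3.6·19 − ½·3.6² = 61.92.

61.92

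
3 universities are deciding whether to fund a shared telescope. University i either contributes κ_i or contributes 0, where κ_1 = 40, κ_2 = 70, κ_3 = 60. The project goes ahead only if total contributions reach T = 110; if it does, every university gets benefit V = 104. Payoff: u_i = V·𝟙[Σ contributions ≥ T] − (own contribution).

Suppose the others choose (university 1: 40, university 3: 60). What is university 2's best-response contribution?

Others' total = 100. Contributing 70 brings total to 170 ≥ 110: gain V − κ_2 = 34.
Best response: 70.

70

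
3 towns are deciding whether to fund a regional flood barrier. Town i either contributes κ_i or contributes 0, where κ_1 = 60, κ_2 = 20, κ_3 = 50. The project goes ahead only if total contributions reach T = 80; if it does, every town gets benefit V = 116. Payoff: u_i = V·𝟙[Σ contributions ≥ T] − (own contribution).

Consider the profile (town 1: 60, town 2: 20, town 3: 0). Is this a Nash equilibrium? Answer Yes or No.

Total = 80 ≥ 80: provided.
Town 1 (pledges 60, payoff 56): dropping to 0 → total 20, payoff 0. No gain.
Town 2 (pledges 20, payoff 96): dropping to 0 → total 60, payoff 0. No gain.
Town 3 (pledges 0, payoff 116): pledging 50 → total 130, payoff 66. No gain.

Yes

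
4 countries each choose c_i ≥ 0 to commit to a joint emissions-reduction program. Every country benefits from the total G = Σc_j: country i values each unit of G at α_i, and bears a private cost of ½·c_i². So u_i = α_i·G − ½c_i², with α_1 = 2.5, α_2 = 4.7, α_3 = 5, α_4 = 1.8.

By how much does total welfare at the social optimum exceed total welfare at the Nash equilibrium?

224.29

Country i's FOC: ∂u_i/∂c_i = α_i − c_i = 0, so c_i* = α_i.
NE contributions = (2.5, 4.7, 5, 1.8); G = 14.
W^NE = (Σα)·G − ½Σα_i² = 14² − ½·56.58 = 167.71.
Planner sets c_i = Σα_j = 14 for every i, so G^SO = 4·14 = 56.
W^SO = (Σα)·G^SO − ½·4·(Σα)² = (4/2)·14² = 392.
Deadweight loss = W^SO − W^NE = 224.29.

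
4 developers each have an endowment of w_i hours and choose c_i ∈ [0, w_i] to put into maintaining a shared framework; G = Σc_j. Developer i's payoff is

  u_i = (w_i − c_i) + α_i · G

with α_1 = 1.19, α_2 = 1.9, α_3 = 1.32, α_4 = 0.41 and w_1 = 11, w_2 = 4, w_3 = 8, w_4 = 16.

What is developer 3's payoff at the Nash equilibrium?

∂u_i/∂c_i = α_i − 1, so developer i contributes w_i if α_i > 1, else 0.
α_i > 1 for i ∈ {1, 2, 3}; NE contributions (11, 4, 8, 0), G = 23.
u_3 = (8 − 8) + 1.32·23 = 30.36.

30.36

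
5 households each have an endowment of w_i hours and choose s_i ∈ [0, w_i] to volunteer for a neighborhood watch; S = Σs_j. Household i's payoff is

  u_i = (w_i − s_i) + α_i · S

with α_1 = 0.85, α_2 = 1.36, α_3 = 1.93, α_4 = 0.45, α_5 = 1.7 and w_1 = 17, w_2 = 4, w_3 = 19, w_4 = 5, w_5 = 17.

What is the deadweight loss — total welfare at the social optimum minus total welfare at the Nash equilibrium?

∂u_i/∂s_i = α_i − 1, so household i contributes w_i if α_i > 1, else 0.
α_i > 1 for i ∈ {2, 3, 5}; NE contributions (0, 4, 19, 0, 17), S = 40.
W^NE = Σw_i − S^NE + (Σα_i)·S^NE = 62 + 5.29·40 = 273.6.
Planner: ∂(Σu_j)/∂s_i = Σα_j − 1 = 5.29 > 0, so everyone contributes w_i; S^SO = 62, W^SO = 62 + 5.29·62 = 389.98.
Deadweight loss = 116.38.

116.38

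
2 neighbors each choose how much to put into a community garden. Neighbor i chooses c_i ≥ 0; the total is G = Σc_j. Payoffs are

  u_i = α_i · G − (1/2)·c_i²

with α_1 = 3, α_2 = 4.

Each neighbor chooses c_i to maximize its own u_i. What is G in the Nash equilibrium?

7

Neighbor i's FOC: ∂u_i/∂c_i = α_i − c_i = 0, so c_i* = α_i.
NE contributions = (3, 4); G = 7.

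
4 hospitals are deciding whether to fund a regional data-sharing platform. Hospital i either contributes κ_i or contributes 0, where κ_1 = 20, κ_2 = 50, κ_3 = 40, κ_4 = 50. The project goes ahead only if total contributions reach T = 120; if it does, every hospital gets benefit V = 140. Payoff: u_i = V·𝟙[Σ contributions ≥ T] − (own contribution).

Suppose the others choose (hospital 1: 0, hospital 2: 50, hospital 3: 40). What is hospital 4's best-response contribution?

50

Others' total = 90. Contributing 50 brings total to 140 ≥ 120: gain V − κ_4 = 90.
Best response: 50.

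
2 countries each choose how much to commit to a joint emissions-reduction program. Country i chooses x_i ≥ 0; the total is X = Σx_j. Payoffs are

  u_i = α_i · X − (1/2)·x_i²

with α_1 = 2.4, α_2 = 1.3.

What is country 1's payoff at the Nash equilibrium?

Country i's FOC: ∂u_i/∂x_i = α_i − x_i = 0, so x_i* = α_i.
NE contributions = (2.4, 1.3); X = 3.7.
u_1 = α_1·X − ½·(x_1)² = 2.4·3.7 − ½·2.4² = 6.

6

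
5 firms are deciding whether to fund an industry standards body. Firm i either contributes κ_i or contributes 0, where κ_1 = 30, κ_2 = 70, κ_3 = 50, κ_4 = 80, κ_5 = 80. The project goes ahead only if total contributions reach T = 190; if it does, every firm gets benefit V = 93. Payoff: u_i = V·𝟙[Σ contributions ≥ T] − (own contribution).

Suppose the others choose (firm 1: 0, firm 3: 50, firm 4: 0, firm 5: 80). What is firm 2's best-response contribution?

70

Others' total = 130. Contributing 70 brings total to 200 ≥ 190: gain V − κ_2 = 23.
Best response: 70.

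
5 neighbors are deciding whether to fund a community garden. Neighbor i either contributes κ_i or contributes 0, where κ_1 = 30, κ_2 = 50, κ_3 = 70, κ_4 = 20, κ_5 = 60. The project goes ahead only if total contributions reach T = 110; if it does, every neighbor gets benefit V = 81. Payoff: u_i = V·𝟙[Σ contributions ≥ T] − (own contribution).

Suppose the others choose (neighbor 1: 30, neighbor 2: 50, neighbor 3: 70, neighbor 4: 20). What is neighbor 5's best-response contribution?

Others' total = 170 ≥ 110; contributing adds cost 60 for no extra benefit.
Best response: 0.

0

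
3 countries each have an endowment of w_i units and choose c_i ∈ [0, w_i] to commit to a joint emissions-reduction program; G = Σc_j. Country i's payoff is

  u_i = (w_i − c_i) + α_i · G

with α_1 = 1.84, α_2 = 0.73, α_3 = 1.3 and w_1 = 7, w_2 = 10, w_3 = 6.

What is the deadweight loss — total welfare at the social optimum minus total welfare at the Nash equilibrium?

28.7

∂u_i/∂c_i = α_i − 1, so country i contributes w_i if α_i > 1, else 0.
α_i > 1 for i ∈ {1, 3}; NE contributions (7, 0, 6), G = 13.
W^NE = Σw_i − G^NE + (Σα_i)·G^NE = 23 + 2.87·13 = 60.31.
Planner: ∂(Σu_j)/∂c_i = Σα_j − 1 = 2.87 > 0, so everyone contributes w_i; G^SO = 23, W^SO = 23 + 2.87·23 = 89.01.
Deadweight loss = 28.7.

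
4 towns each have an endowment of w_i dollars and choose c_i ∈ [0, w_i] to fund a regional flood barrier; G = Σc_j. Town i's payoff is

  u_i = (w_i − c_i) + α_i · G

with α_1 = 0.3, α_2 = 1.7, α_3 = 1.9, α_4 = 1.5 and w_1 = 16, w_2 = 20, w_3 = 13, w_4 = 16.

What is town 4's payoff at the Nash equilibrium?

73.5

∂u_i/∂c_i = α_i − 1, so town i contributes w_i if α_i > 1, else 0.
α_i > 1 for i ∈ {2, 3, 4}; NE contributions (0, 20, 13, 16), G = 49.
u_4 = (16 − 16) + 1.5·49 = 73.5.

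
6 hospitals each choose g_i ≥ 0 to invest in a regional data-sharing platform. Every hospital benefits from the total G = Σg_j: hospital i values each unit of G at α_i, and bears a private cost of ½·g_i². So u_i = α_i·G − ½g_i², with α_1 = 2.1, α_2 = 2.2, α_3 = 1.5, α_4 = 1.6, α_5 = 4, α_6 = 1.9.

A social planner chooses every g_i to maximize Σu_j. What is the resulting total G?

79.8

Planner FOC: ∂(Σu_j)/∂g_i = (Σα_j) − g_i = 0, so g_i^SO = Σα_j = 13.3 for every i; G^SO = 79.8.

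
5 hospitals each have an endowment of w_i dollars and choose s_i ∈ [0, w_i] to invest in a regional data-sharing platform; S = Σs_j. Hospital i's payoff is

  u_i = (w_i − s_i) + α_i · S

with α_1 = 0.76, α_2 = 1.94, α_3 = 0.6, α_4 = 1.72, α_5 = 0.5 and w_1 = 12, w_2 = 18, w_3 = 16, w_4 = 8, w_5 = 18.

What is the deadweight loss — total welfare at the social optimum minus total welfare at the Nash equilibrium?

207.92

∂u_i/∂s_i = α_i − 1, so hospital i contributes w_i if α_i > 1, else 0.
α_i > 1 for i ∈ {2, 4}; NE contributions (0, 18, 0, 8, 0), S = 26.
W^NE = Σw_i − S^NE + (Σα_i)·S^NE = 72 + 4.52·26 = 189.52.
Planner: ∂(Σu_j)/∂s_i = Σα_j − 1 = 4.52 > 0, so everyone contributes w_i; S^SO = 72, W^SO = 72 + 4.52·72 = 397.44.
Deadweight loss = 207.92.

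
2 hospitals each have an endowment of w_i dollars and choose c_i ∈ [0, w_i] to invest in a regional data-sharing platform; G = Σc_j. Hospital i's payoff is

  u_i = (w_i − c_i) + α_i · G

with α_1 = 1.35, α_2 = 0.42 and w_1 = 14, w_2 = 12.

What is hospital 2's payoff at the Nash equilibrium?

∂u_i/∂c_i = α_i − 1, so hospital i contributes w_i if α_i > 1, else 0.
α_i > 1 for i ∈ {1}; NE contributions (14, 0), G = 14.
u_2 = (12 − 0) + 0.42·14 = 17.88.

17.88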